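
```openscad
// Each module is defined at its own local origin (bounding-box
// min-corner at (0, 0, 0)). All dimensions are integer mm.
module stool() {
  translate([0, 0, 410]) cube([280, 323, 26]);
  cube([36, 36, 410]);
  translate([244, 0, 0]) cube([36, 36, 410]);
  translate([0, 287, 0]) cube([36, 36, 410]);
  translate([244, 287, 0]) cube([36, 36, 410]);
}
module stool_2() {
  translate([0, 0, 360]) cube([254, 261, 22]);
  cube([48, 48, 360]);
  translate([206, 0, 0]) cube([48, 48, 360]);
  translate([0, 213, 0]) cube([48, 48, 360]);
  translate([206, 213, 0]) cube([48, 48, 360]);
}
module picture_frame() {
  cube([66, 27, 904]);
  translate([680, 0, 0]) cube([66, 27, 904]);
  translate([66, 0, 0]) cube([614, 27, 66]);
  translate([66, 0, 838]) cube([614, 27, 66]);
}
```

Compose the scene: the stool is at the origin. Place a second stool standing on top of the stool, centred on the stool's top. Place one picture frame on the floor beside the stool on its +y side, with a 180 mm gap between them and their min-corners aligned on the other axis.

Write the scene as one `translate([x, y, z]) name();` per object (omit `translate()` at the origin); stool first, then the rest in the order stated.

stool();
translate([13, 31, 436]) stool_2();
translate([0, 503, 0]) picture_frame();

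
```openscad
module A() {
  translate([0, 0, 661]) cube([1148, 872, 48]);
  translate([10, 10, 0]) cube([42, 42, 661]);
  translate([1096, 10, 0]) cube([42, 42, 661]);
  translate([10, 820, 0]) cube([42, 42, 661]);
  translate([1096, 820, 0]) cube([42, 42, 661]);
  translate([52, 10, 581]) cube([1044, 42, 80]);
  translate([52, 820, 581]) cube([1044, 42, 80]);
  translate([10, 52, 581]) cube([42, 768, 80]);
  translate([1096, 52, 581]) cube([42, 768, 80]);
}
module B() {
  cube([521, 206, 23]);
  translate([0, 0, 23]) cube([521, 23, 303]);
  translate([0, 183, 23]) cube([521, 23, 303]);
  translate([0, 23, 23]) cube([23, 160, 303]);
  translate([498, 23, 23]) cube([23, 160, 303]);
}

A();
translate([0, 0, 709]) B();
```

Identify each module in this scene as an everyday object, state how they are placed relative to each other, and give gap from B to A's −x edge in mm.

A is a table. B is an open box. The open box is on top of the table. The gap from the open box to the table's −x edge is 0 mm.

The open box's min-x is at 0; the table's min-x is 0; gap = 0 mm.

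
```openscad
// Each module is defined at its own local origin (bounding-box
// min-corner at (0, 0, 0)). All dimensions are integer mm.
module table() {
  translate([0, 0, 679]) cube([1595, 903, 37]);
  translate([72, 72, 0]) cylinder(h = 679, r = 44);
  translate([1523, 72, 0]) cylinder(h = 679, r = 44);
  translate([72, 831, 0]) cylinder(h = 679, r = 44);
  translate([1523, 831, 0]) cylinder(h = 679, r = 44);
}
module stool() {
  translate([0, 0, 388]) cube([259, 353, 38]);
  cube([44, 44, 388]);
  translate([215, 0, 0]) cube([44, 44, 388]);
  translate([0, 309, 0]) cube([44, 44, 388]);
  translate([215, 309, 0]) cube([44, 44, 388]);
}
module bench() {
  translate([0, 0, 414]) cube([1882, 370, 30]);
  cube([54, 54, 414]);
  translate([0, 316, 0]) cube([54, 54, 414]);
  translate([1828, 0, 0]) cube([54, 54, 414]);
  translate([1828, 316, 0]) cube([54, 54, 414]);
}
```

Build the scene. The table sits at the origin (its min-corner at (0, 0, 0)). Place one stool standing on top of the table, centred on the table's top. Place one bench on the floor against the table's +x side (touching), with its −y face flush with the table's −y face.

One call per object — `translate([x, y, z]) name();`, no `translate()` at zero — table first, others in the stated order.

table();
translate([668, 275, 716]) stool();
translate([1595, 0, 0]) bench();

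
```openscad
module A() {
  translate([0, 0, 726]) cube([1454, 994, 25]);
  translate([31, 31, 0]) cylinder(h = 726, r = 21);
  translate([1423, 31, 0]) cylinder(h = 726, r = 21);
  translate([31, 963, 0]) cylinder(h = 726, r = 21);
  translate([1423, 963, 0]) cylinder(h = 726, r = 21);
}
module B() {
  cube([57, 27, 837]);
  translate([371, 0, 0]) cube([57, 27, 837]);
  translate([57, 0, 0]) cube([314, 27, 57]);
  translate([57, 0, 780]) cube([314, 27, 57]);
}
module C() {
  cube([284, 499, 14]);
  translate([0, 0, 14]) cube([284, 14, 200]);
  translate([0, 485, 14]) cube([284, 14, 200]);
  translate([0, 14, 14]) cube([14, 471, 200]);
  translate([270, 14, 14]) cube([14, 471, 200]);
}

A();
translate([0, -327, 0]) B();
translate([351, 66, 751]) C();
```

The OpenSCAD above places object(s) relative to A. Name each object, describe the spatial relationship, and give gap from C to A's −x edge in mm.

A is a table. B is a picture frame. C is an open box. The picture frame is on the floor beside the table on its −y side. The open box is on top of the table. The gap from the open box to the table's −x edge is 351 mm.

The open box's min-x is at 351; the table's min-x is 0; gap = 351 mm.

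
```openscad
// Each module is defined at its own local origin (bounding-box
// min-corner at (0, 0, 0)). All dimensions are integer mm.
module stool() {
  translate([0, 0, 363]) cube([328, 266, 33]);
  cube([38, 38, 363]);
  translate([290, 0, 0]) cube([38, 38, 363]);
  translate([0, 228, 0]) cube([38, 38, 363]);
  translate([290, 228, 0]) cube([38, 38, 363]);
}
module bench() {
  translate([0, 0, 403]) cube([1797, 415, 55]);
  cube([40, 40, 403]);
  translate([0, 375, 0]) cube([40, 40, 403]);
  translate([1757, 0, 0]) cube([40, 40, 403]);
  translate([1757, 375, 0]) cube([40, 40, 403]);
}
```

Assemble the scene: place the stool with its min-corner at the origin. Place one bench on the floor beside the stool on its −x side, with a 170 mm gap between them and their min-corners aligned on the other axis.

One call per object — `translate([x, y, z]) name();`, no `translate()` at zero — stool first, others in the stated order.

stool();
translate([-1967, 0, 0]) bench();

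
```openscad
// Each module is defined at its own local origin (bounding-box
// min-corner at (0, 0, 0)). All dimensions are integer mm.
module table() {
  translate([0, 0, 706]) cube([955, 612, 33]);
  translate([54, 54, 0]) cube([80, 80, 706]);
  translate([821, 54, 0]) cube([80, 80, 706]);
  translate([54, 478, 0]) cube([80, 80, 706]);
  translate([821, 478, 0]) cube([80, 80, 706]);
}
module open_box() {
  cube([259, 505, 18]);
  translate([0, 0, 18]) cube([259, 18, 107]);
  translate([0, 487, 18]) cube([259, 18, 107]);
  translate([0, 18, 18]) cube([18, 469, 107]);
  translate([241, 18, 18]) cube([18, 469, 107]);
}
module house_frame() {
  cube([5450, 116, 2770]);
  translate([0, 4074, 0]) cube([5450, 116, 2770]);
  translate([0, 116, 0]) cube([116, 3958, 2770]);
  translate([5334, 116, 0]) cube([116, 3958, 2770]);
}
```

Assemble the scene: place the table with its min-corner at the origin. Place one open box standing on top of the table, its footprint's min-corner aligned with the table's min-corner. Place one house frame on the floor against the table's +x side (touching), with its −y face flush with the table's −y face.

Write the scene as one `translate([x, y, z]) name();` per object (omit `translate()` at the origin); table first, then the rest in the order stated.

table();
translate([0, 0, 739]) open_box();
translate([955, 0, 0]) house_frame();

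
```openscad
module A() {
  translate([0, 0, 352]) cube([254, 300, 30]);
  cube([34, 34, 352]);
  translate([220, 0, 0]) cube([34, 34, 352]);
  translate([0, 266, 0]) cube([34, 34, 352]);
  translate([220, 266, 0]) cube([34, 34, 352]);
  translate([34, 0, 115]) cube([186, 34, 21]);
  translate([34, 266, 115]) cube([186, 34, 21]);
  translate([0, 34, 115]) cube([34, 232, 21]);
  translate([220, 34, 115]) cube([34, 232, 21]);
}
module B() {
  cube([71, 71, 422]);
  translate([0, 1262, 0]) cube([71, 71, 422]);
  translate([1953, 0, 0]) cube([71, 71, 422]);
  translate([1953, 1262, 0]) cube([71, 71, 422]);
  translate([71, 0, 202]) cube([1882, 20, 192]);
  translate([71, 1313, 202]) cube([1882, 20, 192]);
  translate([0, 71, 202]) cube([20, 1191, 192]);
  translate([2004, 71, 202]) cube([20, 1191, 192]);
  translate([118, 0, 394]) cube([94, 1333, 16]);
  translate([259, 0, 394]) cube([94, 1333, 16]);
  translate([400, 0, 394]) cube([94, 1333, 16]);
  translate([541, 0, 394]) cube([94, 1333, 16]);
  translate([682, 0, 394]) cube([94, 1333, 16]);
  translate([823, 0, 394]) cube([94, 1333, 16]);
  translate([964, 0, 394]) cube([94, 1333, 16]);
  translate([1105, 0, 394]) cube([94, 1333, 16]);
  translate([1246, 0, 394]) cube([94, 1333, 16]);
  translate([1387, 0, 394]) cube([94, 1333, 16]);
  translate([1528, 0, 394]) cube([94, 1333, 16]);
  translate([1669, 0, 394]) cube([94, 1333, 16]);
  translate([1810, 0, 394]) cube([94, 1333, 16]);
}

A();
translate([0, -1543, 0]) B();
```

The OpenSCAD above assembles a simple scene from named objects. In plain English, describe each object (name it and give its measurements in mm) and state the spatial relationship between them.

A is a simple wooden stool: a rectangular seat 254 mm (x) by 300 mm (y), 30 mm thick, top face at z = 382 mm, on four square legs, each 34×34 mm in cross-section. The legs rest on z = 0, each flush with a corner of the seat. Four stretchers, 34 mm wide and 21 mm tall, connect adjacent legs with their undersides at z = 115 mm, each running between the inner faces of the legs it joins and aligned with the legs' outer faces on the other axis.

B is a bed frame 2024 mm long (x) by 1333 mm wide (y). Four 71×71 mm corner posts, 422 mm tall, at the corners of the footprint. Four rails of 20 mm thickness and 192 mm height run between adjacent posts with their undersides at z = 202 mm, their outer faces flush with the outside of the frame (the two x-running rails run between the posts' inner faces; the two y-running rails run between the posts' inner faces). 13 slats, each 94 mm wide (x) and 16 mm thick, lie across the top of the two x-running rails, running the full 1333 mm width of the frame in y; the slats are evenly spaced along x between the inner faces of the end posts with equal gaps (rounded down to the nearest mm) at the −x end and between each pair — any rounding remainder accumulates at the +x end.

The bed frame is on the floor beside the stool on its −y side.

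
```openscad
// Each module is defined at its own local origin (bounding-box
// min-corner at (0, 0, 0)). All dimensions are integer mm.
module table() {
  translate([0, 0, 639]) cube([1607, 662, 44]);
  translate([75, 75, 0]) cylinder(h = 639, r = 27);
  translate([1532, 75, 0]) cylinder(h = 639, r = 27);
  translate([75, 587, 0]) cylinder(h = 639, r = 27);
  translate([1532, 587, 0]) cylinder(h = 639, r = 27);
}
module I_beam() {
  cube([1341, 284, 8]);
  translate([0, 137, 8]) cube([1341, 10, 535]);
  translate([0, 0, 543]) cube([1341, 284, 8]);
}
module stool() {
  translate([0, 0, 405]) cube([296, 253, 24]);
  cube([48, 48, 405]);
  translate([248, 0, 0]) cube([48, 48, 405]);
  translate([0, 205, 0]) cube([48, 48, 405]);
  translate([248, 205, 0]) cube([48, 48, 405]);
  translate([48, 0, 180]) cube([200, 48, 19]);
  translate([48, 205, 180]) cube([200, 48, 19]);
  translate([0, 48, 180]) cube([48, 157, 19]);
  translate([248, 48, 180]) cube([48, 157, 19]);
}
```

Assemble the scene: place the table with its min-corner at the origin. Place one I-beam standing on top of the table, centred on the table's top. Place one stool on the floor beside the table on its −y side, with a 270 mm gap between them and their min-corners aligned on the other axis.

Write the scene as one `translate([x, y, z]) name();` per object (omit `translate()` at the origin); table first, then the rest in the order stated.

table();
translate([133, 189, 683]) I_beam();
translate([0, -523, 0]) stool();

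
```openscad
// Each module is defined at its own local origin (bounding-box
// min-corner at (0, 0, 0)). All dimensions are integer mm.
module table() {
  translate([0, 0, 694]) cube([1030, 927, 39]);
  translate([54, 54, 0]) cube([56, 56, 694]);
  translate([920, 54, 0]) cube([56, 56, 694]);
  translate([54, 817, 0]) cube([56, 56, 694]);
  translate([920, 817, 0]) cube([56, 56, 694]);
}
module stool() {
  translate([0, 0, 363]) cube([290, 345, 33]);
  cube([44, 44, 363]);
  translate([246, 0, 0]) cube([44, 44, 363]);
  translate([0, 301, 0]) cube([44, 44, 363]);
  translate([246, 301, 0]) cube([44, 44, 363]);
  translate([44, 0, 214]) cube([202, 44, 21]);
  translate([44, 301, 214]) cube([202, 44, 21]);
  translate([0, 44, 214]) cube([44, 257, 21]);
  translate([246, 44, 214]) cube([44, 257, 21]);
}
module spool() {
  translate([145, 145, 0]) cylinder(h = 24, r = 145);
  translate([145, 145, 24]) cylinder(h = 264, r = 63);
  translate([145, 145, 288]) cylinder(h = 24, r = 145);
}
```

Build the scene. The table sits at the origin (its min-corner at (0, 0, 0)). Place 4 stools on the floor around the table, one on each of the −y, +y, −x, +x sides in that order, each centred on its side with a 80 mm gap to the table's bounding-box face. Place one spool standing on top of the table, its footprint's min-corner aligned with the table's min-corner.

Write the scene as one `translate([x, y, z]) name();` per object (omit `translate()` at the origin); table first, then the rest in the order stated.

table();
translate([370, -425, 0]) stool();
translate([370, 1007, 0]) stool();
translate([-370, 291, 0]) stool();
translate([1110, 291, 0]) stool();
translate([0, 0, 733]) spool();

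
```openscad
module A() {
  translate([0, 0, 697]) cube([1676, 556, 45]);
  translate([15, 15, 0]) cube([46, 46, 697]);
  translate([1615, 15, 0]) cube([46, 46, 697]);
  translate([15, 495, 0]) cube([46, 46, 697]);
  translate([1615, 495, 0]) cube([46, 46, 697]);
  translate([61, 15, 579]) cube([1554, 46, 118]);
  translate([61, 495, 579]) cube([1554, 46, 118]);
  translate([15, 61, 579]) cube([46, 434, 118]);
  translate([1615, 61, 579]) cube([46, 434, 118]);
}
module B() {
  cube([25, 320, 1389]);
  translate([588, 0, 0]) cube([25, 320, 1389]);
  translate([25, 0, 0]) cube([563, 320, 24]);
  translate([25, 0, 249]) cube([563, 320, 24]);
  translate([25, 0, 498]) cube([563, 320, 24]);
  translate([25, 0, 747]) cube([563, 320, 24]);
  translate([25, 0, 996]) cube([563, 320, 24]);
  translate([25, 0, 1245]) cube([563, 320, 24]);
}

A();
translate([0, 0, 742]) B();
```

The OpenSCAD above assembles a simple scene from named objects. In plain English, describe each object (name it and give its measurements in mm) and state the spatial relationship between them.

A is a table: top 1676 mm (x) × 556 mm (y), 45 mm thick, upper face at z = 742 mm, on four 46×46 mm square legs, each inset 15 mm from the nearest pair of top edges, running from z = 0 to the bottom of the top. Four apron rails, 46 mm thick and 118 mm tall, run between adjacent legs with their top edges flush with the underside of the top and their outer faces flush with the legs' outer faces.

B is an open bookshelf. Two side panels, each 25 mm thick, 320 mm deep and 1389 mm tall, stand 613 mm apart (outside-to-outside). Between them sit 6 shelves, each 24 mm thick and 320 mm deep, spanning the full gap between the sides. The bottom shelf rests on the floor (its underside at z = 0) and the clear gap between one shelf's top and the next shelf's underside is 225 mm.

The bookshelf is on top of the table.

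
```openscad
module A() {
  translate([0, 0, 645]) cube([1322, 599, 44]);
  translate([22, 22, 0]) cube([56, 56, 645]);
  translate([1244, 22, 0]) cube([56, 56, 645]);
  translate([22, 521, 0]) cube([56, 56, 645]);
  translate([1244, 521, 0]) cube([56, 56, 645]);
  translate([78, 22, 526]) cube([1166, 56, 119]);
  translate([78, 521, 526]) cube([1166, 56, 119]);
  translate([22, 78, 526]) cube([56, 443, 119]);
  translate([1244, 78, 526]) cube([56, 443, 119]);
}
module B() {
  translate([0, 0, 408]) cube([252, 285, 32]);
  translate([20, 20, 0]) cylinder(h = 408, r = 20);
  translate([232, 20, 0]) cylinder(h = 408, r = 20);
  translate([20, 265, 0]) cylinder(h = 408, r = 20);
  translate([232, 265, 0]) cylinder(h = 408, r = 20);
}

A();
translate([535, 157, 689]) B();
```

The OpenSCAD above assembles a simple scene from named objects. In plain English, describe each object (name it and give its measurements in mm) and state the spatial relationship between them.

A is a table with a 1322×599 mm rectangular top, 44 mm thick, top surface at z = 689 mm, supported by four 56×56 mm square legs, each inset 22 mm from the nearest pair of top edges, running from the floor. Four apron rails, 56 mm thick and 119 mm tall, run between adjacent legs with their top edges flush with the underside of the top and their outer faces flush with the legs' outer faces.

B is a simple wooden stool: a rectangular seat 252 mm (x) by 285 mm (y), 32 mm thick, top face at z = 440 mm, on four round legs, each 40 mm in diameter. The legs rest on z = 0, each leg's axis is inset half a diameter from the nearest pair of seat edges (so the leg's bounding box is flush with the corner).

The stool is on top of the table, centred.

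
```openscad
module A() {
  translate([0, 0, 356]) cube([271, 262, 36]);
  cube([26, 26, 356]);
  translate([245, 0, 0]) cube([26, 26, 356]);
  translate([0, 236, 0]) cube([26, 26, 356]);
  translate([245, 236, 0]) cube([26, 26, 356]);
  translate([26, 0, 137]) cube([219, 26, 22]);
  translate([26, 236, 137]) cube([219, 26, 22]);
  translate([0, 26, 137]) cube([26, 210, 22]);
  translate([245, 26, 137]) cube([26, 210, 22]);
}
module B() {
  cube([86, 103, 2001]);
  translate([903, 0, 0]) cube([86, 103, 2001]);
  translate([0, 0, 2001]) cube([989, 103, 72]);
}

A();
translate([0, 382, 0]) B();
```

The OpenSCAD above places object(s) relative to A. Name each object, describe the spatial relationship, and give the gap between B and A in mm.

The door frame's nearest face is 120 mm from the stool's +y face.

A is a stool. B is a door frame. The door frame is on the floor beside the stool on its +y side. The gap between the door frame and the stool is 120 mm.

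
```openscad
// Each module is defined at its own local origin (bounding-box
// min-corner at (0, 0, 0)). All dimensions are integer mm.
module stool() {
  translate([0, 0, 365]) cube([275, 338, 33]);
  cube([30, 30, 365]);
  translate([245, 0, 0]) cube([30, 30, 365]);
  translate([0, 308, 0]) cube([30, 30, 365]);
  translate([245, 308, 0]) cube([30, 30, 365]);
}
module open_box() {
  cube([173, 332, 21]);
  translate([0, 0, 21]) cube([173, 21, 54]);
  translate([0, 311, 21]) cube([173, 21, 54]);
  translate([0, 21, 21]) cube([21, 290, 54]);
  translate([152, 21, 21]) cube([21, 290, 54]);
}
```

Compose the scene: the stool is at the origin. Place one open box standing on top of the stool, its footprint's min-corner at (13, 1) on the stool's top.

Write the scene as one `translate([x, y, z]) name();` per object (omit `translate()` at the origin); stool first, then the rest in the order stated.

stool();
translate([13, 1, 398]) open_box();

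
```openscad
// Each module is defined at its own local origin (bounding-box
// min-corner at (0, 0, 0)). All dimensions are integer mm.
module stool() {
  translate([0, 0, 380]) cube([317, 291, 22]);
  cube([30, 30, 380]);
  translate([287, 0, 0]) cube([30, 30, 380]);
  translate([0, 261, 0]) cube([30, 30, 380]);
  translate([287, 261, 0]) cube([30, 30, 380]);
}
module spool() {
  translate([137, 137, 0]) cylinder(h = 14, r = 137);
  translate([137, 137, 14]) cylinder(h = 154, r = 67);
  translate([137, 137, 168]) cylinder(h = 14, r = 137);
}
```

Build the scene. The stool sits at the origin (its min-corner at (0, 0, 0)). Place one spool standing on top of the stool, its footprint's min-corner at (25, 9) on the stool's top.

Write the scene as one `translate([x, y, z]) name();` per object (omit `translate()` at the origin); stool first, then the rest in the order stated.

stool();
translate([25, 9, 402]) spool();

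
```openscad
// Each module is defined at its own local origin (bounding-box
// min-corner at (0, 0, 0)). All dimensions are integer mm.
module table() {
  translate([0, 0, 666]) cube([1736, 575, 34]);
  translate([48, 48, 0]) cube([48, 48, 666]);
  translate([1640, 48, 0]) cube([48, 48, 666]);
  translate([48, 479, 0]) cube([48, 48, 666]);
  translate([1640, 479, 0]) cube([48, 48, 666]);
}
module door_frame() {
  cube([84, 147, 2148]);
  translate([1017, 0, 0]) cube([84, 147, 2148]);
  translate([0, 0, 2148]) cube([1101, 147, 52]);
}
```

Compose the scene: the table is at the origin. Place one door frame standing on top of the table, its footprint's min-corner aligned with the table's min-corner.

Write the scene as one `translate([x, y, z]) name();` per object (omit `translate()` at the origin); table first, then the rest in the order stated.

table();
translate([0, 0, 700]) door_frame();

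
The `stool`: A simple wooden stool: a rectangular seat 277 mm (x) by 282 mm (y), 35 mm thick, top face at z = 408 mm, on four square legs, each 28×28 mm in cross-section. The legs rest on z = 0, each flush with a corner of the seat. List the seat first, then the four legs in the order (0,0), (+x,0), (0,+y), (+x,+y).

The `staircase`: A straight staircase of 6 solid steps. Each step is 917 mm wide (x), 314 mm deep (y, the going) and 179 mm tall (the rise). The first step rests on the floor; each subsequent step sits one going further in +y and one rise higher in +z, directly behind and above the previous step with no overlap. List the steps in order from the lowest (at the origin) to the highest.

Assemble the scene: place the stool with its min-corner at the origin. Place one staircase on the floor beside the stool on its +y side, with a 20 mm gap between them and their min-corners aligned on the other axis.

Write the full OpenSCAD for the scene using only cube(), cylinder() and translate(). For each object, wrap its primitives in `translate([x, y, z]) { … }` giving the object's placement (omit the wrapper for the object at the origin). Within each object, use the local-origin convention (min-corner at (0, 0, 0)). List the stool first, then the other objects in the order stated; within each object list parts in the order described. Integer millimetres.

translate([0, 0, 373]) cube([277, 282, 35]);
cube([28, 28, 373]);
translate([249, 0, 0]) cube([28, 28, 373]);
translate([0, 254, 0]) cube([28, 28, 373]);
translate([249, 254, 0]) cube([28, 28, 373]);
translate([0, 302, 0]) {
  cube([917, 314, 179]);
  translate([0, 314, 179]) cube([917, 314, 179]);
  translate([0, 628, 358]) cube([917, 314, 179]);
  translate([0, 942, 537]) cube([917, 314, 179]);
  translate([0, 1256, 716]) cube([917, 314, 179]);
  translate([0, 1570, 895]) cube([917, 314, 179]);
}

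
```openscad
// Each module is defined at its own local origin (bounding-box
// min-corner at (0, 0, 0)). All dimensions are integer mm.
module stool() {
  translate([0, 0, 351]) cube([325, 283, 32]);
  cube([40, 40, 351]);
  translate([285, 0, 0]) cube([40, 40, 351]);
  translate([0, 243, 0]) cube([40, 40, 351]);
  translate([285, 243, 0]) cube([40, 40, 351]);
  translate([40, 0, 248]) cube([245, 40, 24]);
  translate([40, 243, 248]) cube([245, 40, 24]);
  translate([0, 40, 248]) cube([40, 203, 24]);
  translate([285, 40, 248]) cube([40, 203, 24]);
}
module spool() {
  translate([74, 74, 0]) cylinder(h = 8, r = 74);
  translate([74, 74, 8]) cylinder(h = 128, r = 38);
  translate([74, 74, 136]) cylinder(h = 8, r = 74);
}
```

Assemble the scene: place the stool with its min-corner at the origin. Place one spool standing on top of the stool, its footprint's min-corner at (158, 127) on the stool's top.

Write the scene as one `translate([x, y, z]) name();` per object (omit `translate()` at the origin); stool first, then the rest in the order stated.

stool();
translate([158, 127, 383]) spool();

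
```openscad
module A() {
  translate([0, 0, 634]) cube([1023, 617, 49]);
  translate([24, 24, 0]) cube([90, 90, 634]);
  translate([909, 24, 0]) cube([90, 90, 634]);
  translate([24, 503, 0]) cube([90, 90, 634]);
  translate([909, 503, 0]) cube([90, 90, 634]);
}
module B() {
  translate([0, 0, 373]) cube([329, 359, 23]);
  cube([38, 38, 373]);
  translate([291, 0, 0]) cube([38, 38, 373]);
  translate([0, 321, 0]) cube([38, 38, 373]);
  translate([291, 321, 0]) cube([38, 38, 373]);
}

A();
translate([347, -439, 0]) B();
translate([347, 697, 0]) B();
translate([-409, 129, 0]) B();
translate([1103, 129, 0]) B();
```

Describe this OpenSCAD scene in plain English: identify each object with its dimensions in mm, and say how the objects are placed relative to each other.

A is a rectangular dining table. The top is 1023×617×49 mm with its upper surface at z = 683 mm. It stands on four 90×90 mm square legs, each inset 24 mm from the nearest pair of top edges, running from the floor to the underside of the top.

B is a four-legged stool. The seat is 329×359 mm, 23 mm thick, top at z = 396 mm. It stands on four square legs, each 38×38 mm in cross-section, from z = 0 to the seat underside, each flush with a corner of the seat.

Four stools sit around the table at the −y, +y, −x, +x sides.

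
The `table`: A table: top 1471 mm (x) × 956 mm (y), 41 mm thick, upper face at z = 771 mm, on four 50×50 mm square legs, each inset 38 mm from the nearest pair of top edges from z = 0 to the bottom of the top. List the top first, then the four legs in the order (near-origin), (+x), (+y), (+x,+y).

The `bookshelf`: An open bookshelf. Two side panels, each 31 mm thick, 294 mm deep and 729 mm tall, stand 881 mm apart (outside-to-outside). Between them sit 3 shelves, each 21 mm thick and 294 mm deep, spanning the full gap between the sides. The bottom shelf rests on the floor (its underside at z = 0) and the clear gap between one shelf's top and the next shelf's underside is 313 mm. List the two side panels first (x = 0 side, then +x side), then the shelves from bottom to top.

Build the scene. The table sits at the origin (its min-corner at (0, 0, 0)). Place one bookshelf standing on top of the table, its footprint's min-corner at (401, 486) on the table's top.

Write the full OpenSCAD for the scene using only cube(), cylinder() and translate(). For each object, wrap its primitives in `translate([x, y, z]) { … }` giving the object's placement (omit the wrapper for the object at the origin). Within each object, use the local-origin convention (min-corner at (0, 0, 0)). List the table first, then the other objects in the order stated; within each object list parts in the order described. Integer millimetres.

translate([0, 0, 730]) cube([1471, 956, 41]);
translate([38, 38, 0]) cube([50, 50, 730]);
translate([1383, 38, 0]) cube([50, 50, 730]);
translate([38, 868, 0]) cube([50, 50, 730]);
translate([1383, 868, 0]) cube([50, 50, 730]);
translate([401, 486, 771]) {
  cube([31, 294, 729]);
  translate([850, 0, 0]) cube([31, 294, 729]);
  translate([31, 0, 0]) cube([819, 294, 21]);
  translate([31, 0, 334]) cube([819, 294, 21]);
  translate([31, 0, 668]) cube([819, 294, 21]);
}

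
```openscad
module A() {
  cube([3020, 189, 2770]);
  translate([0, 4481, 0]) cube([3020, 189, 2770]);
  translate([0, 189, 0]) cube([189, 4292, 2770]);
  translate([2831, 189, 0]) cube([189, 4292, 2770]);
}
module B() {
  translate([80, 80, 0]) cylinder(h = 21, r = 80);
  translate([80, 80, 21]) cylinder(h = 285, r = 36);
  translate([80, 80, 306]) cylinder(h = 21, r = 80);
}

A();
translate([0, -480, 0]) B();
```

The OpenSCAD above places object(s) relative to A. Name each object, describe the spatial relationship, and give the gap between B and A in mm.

A is a house frame. B is a spool. The spool is on the floor beside the house frame on its −y side. The gap between the spool and the house frame is 320 mm.

The spool's nearest face is 320 mm from the house frame's −y face.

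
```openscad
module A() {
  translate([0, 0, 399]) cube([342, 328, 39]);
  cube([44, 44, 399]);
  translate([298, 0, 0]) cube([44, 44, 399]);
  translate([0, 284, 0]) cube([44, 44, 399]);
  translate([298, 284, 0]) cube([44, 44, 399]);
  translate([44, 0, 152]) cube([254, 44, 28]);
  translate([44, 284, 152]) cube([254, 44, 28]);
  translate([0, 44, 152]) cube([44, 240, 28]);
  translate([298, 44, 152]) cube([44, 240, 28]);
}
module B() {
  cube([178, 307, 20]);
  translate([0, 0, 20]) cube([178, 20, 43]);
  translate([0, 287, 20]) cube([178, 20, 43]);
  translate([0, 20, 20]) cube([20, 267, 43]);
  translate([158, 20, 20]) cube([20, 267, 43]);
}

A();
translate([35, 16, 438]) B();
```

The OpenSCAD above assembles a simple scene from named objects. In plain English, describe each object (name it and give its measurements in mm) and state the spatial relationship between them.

A is a four-legged stool. The seat is a 342×328×39 mm slab whose top surface is at z = 438 mm; four square legs, each 44×44 mm in cross-section, run from the floor (z = 0) to the underside of the seat, each flush with a corner of the seat. Four stretchers, 44 mm wide and 28 mm tall, connect adjacent legs with their undersides at z = 152 mm, each running between the inner faces of the legs it joins and aligned with the legs' outer faces on the other axis.

B is an open storage box with external size 178×307×63 mm and wall thickness 20 mm (the base is also 20 mm thick). The base covers the whole footprint; the four walls stand on the base, with the y-facing walls full-width and the x-facing walls fitting between their inner faces.

The open box is on top of the stool.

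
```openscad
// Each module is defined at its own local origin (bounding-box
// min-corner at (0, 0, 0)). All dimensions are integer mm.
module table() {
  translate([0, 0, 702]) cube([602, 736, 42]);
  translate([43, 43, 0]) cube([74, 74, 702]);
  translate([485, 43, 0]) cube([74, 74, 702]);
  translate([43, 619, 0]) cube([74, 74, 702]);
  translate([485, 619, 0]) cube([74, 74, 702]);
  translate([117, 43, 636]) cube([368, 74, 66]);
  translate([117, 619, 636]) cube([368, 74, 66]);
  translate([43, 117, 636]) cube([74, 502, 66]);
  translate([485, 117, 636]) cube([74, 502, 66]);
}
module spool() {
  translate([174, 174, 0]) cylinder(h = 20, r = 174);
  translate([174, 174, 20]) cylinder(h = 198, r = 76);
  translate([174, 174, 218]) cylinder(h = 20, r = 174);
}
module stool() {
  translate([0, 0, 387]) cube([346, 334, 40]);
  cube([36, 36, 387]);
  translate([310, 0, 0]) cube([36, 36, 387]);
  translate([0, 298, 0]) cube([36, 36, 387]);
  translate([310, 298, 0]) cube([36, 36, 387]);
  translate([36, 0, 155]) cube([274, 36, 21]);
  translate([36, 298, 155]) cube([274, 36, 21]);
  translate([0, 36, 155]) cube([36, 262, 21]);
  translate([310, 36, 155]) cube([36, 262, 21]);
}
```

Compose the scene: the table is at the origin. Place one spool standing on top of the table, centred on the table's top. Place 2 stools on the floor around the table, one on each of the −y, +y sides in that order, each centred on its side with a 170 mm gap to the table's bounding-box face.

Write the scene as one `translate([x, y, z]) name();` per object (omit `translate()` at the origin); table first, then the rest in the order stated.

table();
translate([127, 194, 744]) spool();
translate([128, -504, 0]) stool();
translate([128, 906, 0]) stool();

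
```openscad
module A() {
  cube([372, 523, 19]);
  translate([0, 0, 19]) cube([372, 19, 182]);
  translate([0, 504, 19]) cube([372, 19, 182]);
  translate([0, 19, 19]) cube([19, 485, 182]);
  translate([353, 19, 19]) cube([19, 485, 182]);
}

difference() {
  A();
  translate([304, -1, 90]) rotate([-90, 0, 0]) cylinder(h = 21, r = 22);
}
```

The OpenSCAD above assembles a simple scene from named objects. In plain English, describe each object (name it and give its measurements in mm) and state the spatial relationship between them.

A is an open-topped rectangular box: outside dimensions 372×523×201 mm, with a uniform wall and base thickness of 19 mm. The base is a full 372×523 slab on the floor; four walls sit on top of the base. The front and back walls (the −y and +y sides) span the full width; the two side walls fit between them.

The open box has a circular hole of radius 22 mm through its front wall, centred at (x = 304, z = 90).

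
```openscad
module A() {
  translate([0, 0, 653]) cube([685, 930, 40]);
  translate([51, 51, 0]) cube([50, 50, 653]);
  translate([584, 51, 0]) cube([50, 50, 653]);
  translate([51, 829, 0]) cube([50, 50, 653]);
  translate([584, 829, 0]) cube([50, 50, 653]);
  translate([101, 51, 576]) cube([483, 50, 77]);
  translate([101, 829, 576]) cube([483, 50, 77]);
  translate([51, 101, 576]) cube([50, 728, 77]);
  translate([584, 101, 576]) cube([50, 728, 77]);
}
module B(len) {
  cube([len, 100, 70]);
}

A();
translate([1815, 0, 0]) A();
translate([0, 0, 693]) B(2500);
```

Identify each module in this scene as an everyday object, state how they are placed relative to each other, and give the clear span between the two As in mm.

A is a table. B is a beam. A beam spans the tops of two tables. The clear span between the two tables is 1130 mm.

Second table starts at x = 1815; first ends at x = 685; clear span = 1815 − 685 = 1130 mm.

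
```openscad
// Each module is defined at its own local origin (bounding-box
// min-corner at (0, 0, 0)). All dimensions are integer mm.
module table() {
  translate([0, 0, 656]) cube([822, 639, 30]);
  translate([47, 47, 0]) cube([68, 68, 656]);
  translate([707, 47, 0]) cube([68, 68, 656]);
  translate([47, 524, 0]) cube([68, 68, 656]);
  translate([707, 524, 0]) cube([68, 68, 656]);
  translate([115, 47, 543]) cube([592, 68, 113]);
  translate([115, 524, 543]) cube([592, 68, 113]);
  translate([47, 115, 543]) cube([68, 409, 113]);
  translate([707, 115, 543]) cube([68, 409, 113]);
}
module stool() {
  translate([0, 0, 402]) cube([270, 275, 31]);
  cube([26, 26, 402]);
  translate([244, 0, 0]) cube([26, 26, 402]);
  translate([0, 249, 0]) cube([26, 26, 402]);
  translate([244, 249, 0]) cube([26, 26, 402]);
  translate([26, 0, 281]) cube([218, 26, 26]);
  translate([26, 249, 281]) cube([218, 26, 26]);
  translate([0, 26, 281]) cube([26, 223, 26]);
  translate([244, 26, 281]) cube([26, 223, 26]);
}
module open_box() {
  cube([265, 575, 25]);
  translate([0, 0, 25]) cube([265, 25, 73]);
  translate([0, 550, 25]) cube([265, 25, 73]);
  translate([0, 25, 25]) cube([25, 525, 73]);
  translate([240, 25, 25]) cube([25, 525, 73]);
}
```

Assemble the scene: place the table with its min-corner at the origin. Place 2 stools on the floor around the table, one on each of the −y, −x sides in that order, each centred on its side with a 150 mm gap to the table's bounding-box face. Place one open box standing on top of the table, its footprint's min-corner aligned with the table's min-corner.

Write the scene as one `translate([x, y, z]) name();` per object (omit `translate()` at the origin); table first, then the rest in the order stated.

table();
translate([276, -425, 0]) stool();
translate([-420, 182, 0]) stool();
translate([0, 0, 686]) open_box();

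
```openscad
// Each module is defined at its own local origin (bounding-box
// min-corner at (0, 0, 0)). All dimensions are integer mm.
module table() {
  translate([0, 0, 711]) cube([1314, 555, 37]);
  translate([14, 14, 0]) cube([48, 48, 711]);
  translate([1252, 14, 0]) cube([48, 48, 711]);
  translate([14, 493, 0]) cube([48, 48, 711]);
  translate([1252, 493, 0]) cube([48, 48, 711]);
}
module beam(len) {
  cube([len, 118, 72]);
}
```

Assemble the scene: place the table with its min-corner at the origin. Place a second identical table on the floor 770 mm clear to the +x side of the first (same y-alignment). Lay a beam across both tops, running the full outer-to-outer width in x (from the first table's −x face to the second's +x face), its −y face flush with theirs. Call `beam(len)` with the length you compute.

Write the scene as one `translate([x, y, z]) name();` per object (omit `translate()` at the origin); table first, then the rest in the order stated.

table();
translate([2084, 0, 0]) table();
translate([0, 0, 748]) beam(3398);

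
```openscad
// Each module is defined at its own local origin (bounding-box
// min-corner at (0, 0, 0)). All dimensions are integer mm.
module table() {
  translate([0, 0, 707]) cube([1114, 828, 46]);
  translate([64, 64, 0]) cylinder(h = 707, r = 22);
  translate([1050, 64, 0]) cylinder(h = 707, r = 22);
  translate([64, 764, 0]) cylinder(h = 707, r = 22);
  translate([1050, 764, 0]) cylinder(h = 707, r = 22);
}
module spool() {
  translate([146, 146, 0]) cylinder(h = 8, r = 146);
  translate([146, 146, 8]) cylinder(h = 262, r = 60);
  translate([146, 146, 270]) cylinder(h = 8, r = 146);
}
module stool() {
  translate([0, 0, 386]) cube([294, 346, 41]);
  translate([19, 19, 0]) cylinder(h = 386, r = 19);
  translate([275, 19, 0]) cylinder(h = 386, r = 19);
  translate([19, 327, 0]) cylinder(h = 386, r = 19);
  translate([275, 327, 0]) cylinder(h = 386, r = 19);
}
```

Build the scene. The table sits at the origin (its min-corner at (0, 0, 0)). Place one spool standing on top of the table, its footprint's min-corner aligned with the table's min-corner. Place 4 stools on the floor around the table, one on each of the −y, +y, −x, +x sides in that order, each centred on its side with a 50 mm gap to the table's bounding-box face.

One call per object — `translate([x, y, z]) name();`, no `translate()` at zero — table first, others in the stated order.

table();
translate([0, 0, 753]) spool();
translate([410, -396, 0]) stool();
translate([410, 878, 0]) stool();
translate([-344, 241, 0]) stool();
translate([1164, 241, 0]) stool();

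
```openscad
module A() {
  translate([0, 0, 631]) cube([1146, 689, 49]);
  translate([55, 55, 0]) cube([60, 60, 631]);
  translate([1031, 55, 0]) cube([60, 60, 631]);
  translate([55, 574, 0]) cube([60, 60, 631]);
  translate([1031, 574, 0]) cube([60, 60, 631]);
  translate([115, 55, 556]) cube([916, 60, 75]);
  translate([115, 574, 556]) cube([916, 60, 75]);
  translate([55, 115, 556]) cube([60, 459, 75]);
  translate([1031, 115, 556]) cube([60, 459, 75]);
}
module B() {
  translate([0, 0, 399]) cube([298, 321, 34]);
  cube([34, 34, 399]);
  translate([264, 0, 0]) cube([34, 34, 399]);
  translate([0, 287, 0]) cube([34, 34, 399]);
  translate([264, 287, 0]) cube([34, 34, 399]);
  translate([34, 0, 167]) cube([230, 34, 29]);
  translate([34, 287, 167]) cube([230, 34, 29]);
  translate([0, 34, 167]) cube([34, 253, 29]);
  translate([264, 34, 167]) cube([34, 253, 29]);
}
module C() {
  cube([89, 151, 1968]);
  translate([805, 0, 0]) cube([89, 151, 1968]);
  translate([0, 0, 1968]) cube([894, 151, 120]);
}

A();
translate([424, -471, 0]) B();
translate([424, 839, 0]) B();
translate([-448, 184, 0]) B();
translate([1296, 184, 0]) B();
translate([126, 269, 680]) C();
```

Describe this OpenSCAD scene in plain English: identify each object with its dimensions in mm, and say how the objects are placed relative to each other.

A is a table with a 1146×689 mm rectangular top, 49 mm thick, top surface at z = 680 mm, supported by four 60×60 mm square legs, each inset 55 mm from the nearest pair of top edges, running from the floor. Four apron rails, 60 mm thick and 75 mm tall, run between adjacent legs with their top edges flush with the underside of the top and their outer faces flush with the legs' outer faces.

B is a simple wooden stool: a rectangular seat 298 mm (x) by 321 mm (y), 34 mm thick, top face at z = 433 mm, on four square legs, each 34×34 mm in cross-section. The legs rest on z = 0, each flush with a corner of the seat. Four stretchers, 34 mm wide and 29 mm tall, connect adjacent legs with their undersides at z = 167 mm, each running between the inner faces of the legs it joins and aligned with the legs' outer faces on the other axis.

C is a door frame. The clear opening is 716 mm wide and 1968 mm high. Two 89 mm wide jambs, 151 mm deep, stand either side of the opening from the floor to the top of the opening. A 120 mm thick head sits across the top of both jambs, spanning the full outside width of the frame.

Four stools sit around the table at the −y, +y, −x, +x sides. The door frame is on top of the table, centred.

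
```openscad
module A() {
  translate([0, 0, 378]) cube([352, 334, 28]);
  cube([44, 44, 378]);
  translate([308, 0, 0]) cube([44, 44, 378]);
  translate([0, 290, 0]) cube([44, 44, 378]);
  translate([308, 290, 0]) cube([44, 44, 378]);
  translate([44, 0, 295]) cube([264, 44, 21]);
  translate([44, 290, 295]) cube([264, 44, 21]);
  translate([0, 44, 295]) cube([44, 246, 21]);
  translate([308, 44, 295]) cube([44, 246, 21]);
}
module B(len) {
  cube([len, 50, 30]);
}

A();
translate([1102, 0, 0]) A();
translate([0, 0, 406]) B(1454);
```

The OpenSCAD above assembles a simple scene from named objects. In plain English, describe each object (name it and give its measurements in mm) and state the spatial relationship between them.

A is a four-legged stool. The seat is a 352×334×28 mm slab whose top surface is at z = 406 mm; four square legs, each 44×44 mm in cross-section, run from the floor (z = 0) to the underside of the seat, each flush with a corner of the seat. Four stretchers, 44 mm wide and 21 mm tall, connect adjacent legs with their undersides at z = 295 mm, each running between the inner faces of the legs it joins and aligned with the legs' outer faces on the other axis.

B is a rectangular beam 1454 mm long (x), 50 mm deep (y), 30 mm thick (z).

The beam spans the tops of two stools placed 750 mm apart, resting at z = 406 mm.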